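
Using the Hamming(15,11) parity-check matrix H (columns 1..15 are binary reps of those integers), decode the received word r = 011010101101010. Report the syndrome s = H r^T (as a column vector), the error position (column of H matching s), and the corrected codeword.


s = (0, 0, 1, 0)^T, error position = 2, corrected codeword c = 001010101101010

Compute s = H r^T mod 2 one row at a time:
  s_1 = 0 + 1 + 1 + 0 + 1 + 0 + 1 + 0 = 4 ≡ 0 (mod 2).
  s_2 = 0 + 1 + 0 + 1 + 1 + 0 + 1 + 0 = 4 ≡ 0 (mod 2).
  s_3 = 1 + 1 + 0 + 1 + 1 + 0 + 1 + 0 = 5 ≡ 1 (mod 2).
  s_4 = 0 + 1 + 1 + 1 + 1 + 0 + 0 + 0 = 4 ≡ 0 (mod 2).
s = (0, 0, 1, 0)^T — this equals column 2 of H (binary 0010), so error is at position 2.
Correct: flip bit 2 of r = 011010101101010 to get c = 001010101101010.


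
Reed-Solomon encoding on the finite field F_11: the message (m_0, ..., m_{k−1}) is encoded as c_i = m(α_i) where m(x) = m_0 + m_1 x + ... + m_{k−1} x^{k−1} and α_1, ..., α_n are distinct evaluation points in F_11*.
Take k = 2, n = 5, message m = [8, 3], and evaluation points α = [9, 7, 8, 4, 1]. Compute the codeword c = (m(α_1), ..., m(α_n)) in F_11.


c = [2, 7, 10, 9, 0]

Message polynomial: m(x) = 8 + 3·x (mod 11).
For each evaluation point α_i, compute m(α_i) mod 11:
  α_1 = 9: Horner steps 3 → 2, so m(9) = 2.
  α_2 = 7: Horner steps 3 → 7, so m(7) = 7.
  α_3 = 8: Horner steps 3 → 10, so m(8) = 10.
  α_4 = 4: Horner steps 3 → 9, so m(4) = 9.
  α_5 = 1: Horner steps 3 → 0, so m(1) = 0.
Codeword c = [2, 7, 10, 9, 0] ∈ F_11^5.


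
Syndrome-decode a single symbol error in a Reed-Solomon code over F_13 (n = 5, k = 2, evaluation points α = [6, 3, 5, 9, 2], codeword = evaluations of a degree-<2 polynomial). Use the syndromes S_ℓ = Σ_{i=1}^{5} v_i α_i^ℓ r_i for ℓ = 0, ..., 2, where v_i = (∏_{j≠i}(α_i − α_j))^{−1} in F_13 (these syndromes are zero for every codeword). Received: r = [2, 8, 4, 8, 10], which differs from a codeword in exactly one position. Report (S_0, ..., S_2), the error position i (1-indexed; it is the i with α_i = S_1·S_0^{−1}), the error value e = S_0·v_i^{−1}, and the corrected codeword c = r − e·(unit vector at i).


S = (9, 3, 1), error at position 4, error magnitude e = 12, c = [2, 8, 4, 9, 10].

Step 1: column multipliers v_i = (∏_{j≠i}(α_i − α_j))^{−1} mod 13.
  i = 1 (α = 6): (6−3)(6−5)(6−9)(6−2) = 3·1·(−3)·4 = −36 ≡ 3, so v_1 = 3^{−1} = 9 (mod 13).
  i = 2 (α = 3): (3−6)(3−5)(3−9)(3−2) = (−3)·(−2)·(−6)·1 = −36 ≡ 3, so v_2 = 3^{−1} = 9 (mod 13).
  i = 3 (α = 5): (5−6)(5−3)(5−9)(5−2) = (−1)·2·(−4)·3 = 24 ≡ 11, so v_3 = 11^{−1} = 6 (mod 13).
  i = 4 (α = 9): (9−6)(9−3)(9−5)(9−2) = 3·6·4·7 = 504 ≡ 10, so v_4 = 10^{−1} = 4 (mod 13).
  i = 5 (α = 2): (2−6)(2−3)(2−5)(2−9) = (−4)·(−1)·(−3)·(−7) = 84 ≡ 6, so v_5 = 6^{−1} = 11 (mod 13).
  v = [9, 9, 6, 4, 11].
Step 2: syndromes of r = [2, 8, 4, 8, 10] (all sums mod 13).
  S_0 = Σ v_i r_i = 9·2 + 9·8 + 6·4 + 4·8 + 11·10 = 256 ≡ 9.
  S_1 = Σ v_i α_i r_i = 9·6·2 + 9·3·8 + 6·5·4 + 4·9·8 + 11·2·10 = 952 ≡ 3.
  α_i^2 mod 13 = [10, 9, 12, 3, 4].
  S_2 = Σ v_i α_i^2 r_i = 9·10·2 + 9·9·8 + 6·12·4 + 4·3·8 + 11·4·10 = 1652 ≡ 1.
  S = (9, 3, 1) ≠ 0, so r is not a codeword (an error is present).
Step 3: locate the error. For a single error e at position i, S_ℓ = v_i·e·α_i^ℓ, so α_err = S_1/S_0.
  S_0^{−1} = 9^{−1} = 3 (mod 13), so α_err = 3·3 = 9 ≡ 9 = α_4. Error position i = 4.
  Consistency check: S_2/S_1 = 1·9 = 9 ≡ 9 = α_err ✓ (single-error assumption holds).
Step 4: error magnitude e = S_0/v_4 = S_0·∏_{j≠4}(α_4 − α_j) = 9·10 = 90 ≡ 12 (mod 13).
Step 5: correct position 4: c_4 = r_4 − e = 8 − 12 ≡ 9 (mod 13). Hence c = [2, 8, 4, 9, 10].
  Check: interpolating c through the α_i gives m(x) = 1 + 11·x (degree < 2) with m(α_i) = c_i for every i, so c is indeed a codeword.


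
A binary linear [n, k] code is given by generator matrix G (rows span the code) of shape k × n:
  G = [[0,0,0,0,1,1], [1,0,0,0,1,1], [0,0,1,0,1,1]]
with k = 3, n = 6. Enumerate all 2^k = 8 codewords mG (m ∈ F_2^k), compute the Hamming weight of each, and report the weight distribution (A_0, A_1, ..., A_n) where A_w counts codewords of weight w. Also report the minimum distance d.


Weight distribution: A_0 = 1, A_1 = 2, A_2 = 2, A_3 = 2, A_4 = 1. Minimum distance d = 1.

Enumerate all 2^3 = 8 messages m ∈ F_2^3.
For each, compute codeword c = mG in F_2^6, then tally its weight.
  m = 000 → c = 000000, weight = 0.
  m = 100 → c = 000011, weight = 2.
  m = 010 → c = 100011, weight = 3.
  m = 110 → c = 100000, weight = 1.
  m = 001 → c = 001011, weight = 3.
  m = 101 → c = 001000, weight = 1.
  m = 011 → c = 101000, weight = 2.
  m = 111 → c = 101011, weight = 4.
Tally weights:
  weight 0: 1 codewords.
  weight 1: 2 codewords.
  weight 2: 2 codewords.
  weight 3: 2 codewords.
  weight 4: 1 codewords.
Minimum distance d = smallest w > 0 with A_w > 0 = 1.
Sanity: Σ A_w = 8 = 2^3 = 8 ✓.


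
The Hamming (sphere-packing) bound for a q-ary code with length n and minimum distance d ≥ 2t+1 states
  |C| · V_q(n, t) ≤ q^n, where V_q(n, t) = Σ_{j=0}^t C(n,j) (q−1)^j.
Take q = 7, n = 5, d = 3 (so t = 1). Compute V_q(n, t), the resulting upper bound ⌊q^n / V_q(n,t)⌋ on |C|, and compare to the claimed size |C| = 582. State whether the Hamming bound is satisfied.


V_q(n, t) = 31, q^n = 16807, Hamming bound = 542, |C| = 582 > bound (violated).

Step 1: Compute V_q(n, t) = Σ_{j=0}^1 C(n, j) (q−1)^j.
  j = 0: C(5,0)·(6)^0 = 1·1 = 1.
  j = 1: C(5,1)·(6)^1 = 5·6 = 30.
  V_q(n, t) = 1 + 30 = 31.
Step 2: q^n = 7^5 = 16807.
Step 3: Hamming bound ⌊q^n / V_q(n,t)⌋ = ⌊16807/31⌋ = 542.
Step 4: Compare |C| = 582 to 542: violated.
The claimed |C| lies above the Hamming bound, so no 7-ary code of length 5 with d ≥ 3 can have 582 codewords.


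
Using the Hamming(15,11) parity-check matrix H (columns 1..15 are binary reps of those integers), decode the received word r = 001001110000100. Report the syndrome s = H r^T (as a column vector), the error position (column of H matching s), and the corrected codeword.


s = (0, 1, 1, 1)^T, error position = 7, corrected codeword c = 001001010000100

Compute s = H r^T mod 2 one row at a time:
  s_1 = 1 + 0 + 0 + 0 + 0 + 1 + 0 + 0 = 2 ≡ 0 (mod 2).
  s_2 = 0 + 0 + 1 + 1 + 0 + 1 + 0 + 0 = 3 ≡ 1 (mod 2).
  s_3 = 0 + 1 + 1 + 1 + 0 + 0 + 0 + 0 = 3 ≡ 1 (mod 2).
  s_4 = 0 + 1 + 0 + 1 + 0 + 0 + 1 + 0 = 3 ≡ 1 (mod 2).
s = (0, 1, 1, 1)^T — this equals column 7 of H (binary 0111), so error is at position 7.
Correct: flip bit 7 of r = 001001110000100 to get c = 001001010000100.


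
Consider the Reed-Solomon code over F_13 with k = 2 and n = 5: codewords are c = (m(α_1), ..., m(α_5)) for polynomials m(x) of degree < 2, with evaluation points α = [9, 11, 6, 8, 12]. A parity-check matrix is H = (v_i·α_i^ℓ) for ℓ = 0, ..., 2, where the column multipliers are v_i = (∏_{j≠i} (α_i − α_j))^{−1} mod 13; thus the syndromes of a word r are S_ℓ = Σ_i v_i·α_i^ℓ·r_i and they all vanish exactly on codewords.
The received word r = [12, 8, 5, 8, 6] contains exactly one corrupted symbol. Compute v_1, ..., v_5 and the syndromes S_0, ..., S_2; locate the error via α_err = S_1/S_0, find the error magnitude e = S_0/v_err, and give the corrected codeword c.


S = (10, 2, 3), error at position 4, error magnitude e = 7, c = [12, 8, 5, 1, 6].

Step 1: column multipliers v_i = (∏_{j≠i}(α_i − α_j))^{−1} mod 13.
  i = 1 (α = 9): (9−11)(9−6)(9−8)(9−12) = (−2)·3·1·(−3) = 18 ≡ 5, so v_1 = 5^{−1} = 8 (mod 13).
  i = 2 (α = 11): (11−9)(11−6)(11−8)(11−12) = 2·5·3·(−1) = −30 ≡ 9, so v_2 = 9^{−1} = 3 (mod 13).
  i = 3 (α = 6): (6−9)(6−11)(6−8)(6−12) = (−3)·(−5)·(−2)·(−6) = 180 ≡ 11, so v_3 = 11^{−1} = 6 (mod 13).
  i = 4 (α = 8): (8−9)(8−11)(8−6)(8−12) = (−1)·(−3)·2·(−4) = −24 ≡ 2, so v_4 = 2^{−1} = 7 (mod 13).
  i = 5 (α = 12): (12−9)(12−11)(12−6)(12−8) = 3·1·6·4 = 72 ≡ 7, so v_5 = 7^{−1} = 2 (mod 13).
  v = [8, 3, 6, 7, 2].
Step 2: syndromes of r = [12, 8, 5, 8, 6] (all sums mod 13).
  S_0 = Σ v_i r_i = 8·12 + 3·8 + 6·5 + 7·8 + 2·6 = 218 ≡ 10.
  S_1 = Σ v_i α_i r_i = 8·9·12 + 3·11·8 + 6·6·5 + 7·8·8 + 2·12·6 = 1900 ≡ 2.
  α_i^2 mod 13 = [3, 4, 10, 12, 1].
  S_2 = Σ v_i α_i^2 r_i = 8·3·12 + 3·4·8 + 6·10·5 + 7·12·8 + 2·1·6 = 1368 ≡ 3.
  S = (10, 2, 3) ≠ 0, so r is not a codeword (an error is present).
Step 3: locate the error. For a single error e at position i, S_ℓ = v_i·e·α_i^ℓ, so α_err = S_1/S_0.
  S_0^{−1} = 10^{−1} = 4 (mod 13), so α_err = 2·4 = 8 ≡ 8 = α_4. Error position i = 4.
  Consistency check: S_2/S_1 = 3·7 = 21 ≡ 8 = α_err ✓ (single-error assumption holds).
Step 4: error magnitude e = S_0/v_4 = S_0·∏_{j≠4}(α_4 − α_j) = 10·2 = 20 ≡ 7 (mod 13).
Step 5: correct position 4: c_4 = r_4 − e = 8 − 7 ≡ 1 (mod 13). Hence c = [12, 8, 5, 1, 6].
  Check: interpolating c through the α_i gives m(x) = 4 + 11·x (degree < 2) with m(α_i) = c_i for every i, so c is indeed a codeword.


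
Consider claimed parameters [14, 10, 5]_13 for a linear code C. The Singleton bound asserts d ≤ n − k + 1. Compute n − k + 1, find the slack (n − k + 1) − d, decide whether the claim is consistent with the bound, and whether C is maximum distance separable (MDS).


Singleton RHS = n − k + 1 = 5, slack = 0, bound satisfied, MDS.

Singleton bound: d ≤ n − k + 1.
Here n = 14, k = 10, so n − k + 1 = 5.
Given d = 5, check d ≤ 5: YES.
Slack = (n − k + 1) − d = 0.
The code is MDS (slack = 0).
Description: the claimed parameters are [14, 10, 5]_13; such a code would be MDS (meets Singleton bound).


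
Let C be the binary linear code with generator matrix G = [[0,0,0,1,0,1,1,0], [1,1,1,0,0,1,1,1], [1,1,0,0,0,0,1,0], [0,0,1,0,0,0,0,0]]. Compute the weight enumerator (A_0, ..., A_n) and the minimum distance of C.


Weight distribution: A_0 = 1, A_1 = 1, A_2 = 1, A_3 = 4, A_4 = 5, A_5 = 3, A_6 = 1. Minimum distance d = 1.

Enumerate all 2^4 = 16 messages m ∈ F_2^4.
For each, compute codeword c = mG in F_2^8, then tally its weight.
  m = 0000 → c = 00000000, weight = 0.
  m = 1000 → c = 00010110, weight = 3.
  m = 0100 → c = 11100111, weight = 6.
  m = 1100 → c = 11110001, weight = 5.
  m = 0010 → c = 11000010, weight = 3.
  m = 1010 → c = 11010100, weight = 4.
  m = 0110 → c = 00100101, weight = 3.
  m = 1110 → c = 00110011, weight = 4.
  m = 0001 → c = 00100000, weight = 1.
  m = 1001 → c = 00110110, weight = 4.
  m = 0101 → c = 11000111, weight = 5.
  m = 1101 → c = 11010001, weight = 4.
  m = 0011 → c = 11100010, weight = 4.
  m = 1011 → c = 11110100, weight = 5.
  m = 0111 → c = 00000101, weight = 2.
  m = 1111 → c = 00010011, weight = 3.
Tally weights:
  weight 0: 1 codewords.
  weight 1: 1 codewords.
  weight 2: 1 codewords.
  weight 3: 4 codewords.
  weight 4: 5 codewords.
  weight 5: 3 codewords.
  weight 6: 1 codewords.
Minimum distance d = smallest w > 0 with A_w > 0 = 1.
Sanity: Σ A_w = 16 = 2^4 = 16 ✓.


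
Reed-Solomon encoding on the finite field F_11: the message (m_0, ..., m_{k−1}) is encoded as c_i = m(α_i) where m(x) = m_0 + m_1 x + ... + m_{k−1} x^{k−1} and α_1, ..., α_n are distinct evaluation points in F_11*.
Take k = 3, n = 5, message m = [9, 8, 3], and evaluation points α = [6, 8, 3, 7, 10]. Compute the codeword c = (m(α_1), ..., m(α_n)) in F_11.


c = [0, 1, 5, 3, 4]

Message polynomial: m(x) = 9 + 8·x + 3·x^2 (mod 11).
For each evaluation point α_i, compute m(α_i) mod 11:
  α_1 = 6: Horner steps 3 → 4 → 0, so m(6) = 0.
  α_2 = 8: Horner steps 3 → 10 → 1, so m(8) = 1.
  α_3 = 3: Horner steps 3 → 6 → 5, so m(3) = 5.
  α_4 = 7: Horner steps 3 → 7 → 3, so m(7) = 3.
  α_5 = 10: Horner steps 3 → 5 → 4, so m(10) = 4.
Codeword c = [0, 1, 5, 3, 4] ∈ F_11^5.


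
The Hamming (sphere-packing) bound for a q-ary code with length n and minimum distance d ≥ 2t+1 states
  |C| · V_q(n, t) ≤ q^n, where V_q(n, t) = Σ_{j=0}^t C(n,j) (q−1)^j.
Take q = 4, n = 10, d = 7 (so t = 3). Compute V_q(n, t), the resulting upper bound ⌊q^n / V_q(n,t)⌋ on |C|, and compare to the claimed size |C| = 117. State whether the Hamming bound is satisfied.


V_q(n, t) = 3676, q^n = 1048576, Hamming bound = 285, |C| = 117 ≤ bound (satisfied).

Step 1: Compute V_q(n, t) = Σ_{j=0}^3 C(n, j) (q−1)^j.
  j = 0: C(10,0)·(3)^0 = 1·1 = 1.
  j = 1: C(10,1)·(3)^1 = 10·3 = 30.
  j = 2: C(10,2)·(3)^2 = 45·9 = 405.
  j = 3: C(10,3)·(3)^3 = 120·27 = 3240.
  V_q(n, t) = 1 + 30 + 405 + 3240 = 3676.
Step 2: q^n = 4^10 = 1048576.
Step 3: Hamming bound ⌊q^n / V_q(n,t)⌋ = ⌊1048576/3676⌋ = 285.
Step 4: Compare |C| = 117 to 285: satisfied.
The claimed |C| lies below the Hamming bound.


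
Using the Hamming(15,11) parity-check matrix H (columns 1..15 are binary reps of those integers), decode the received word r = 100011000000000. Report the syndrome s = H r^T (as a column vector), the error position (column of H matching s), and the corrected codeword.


s = (0, 0, 1, 0)^T, error position = 2, corrected codeword c = 110011000000000

Compute s = H r^T mod 2 one row at a time:
  s_1 = 0 + 0 + 0 + 0 + 0 + 0 + 0 + 0 = 0 ≡ 0 (mod 2).
  s_2 = 0 + 1 + 1 + 0 + 0 + 0 + 0 + 0 = 2 ≡ 0 (mod 2).
  s_3 = 0 + 0 + 1 + 0 + 0 + 0 + 0 + 0 = 1 ≡ 1 (mod 2).
  s_4 = 1 + 0 + 1 + 0 + 0 + 0 + 0 + 0 = 2 ≡ 0 (mod 2).
s = (0, 0, 1, 0)^T — this equals column 2 of H (binary 0010), so error is at position 2.
Correct: flip bit 2 of r = 100011000000000 to get c = 110011000000000.


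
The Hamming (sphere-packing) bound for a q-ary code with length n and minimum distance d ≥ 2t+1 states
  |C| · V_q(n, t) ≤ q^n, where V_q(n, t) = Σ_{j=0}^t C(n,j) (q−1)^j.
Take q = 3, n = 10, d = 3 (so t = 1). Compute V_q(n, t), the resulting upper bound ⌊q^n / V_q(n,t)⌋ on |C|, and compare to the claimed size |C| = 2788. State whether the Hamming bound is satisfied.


V_q(n, t) = 21, q^n = 59049, Hamming bound = 2811, |C| = 2788 ≤ bound (satisfied).

Step 1: Compute V_q(n, t) = Σ_{j=0}^1 C(n, j) (q−1)^j.
  j = 0: C(10,0)·(2)^0 = 1·1 = 1.
  j = 1: C(10,1)·(2)^1 = 10·2 = 20.
  V_q(n, t) = 1 + 20 = 21.
Step 2: q^n = 3^10 = 59049.
Step 3: Hamming bound ⌊q^n / V_q(n,t)⌋ = ⌊59049/21⌋ = 2811.
Step 4: Compare |C| = 2788 to 2811: satisfied.
The claimed |C| lies below the Hamming bound.


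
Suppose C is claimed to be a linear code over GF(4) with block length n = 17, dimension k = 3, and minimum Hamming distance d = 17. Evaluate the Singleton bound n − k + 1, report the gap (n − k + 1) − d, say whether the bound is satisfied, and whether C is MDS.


Singleton RHS = n − k + 1 = 15, slack = -2, bound violated (no such code; not MDS).

Singleton bound: d ≤ n − k + 1.
Here n = 17, k = 3, so n − k + 1 = 15.
Given d = 17, check d ≤ 15: NO.
Slack = (n − k + 1) − d = -2.
The slack is negative: d = 17 exceeds n − k + 1 = 15 by 2, so the Singleton bound is violated and no linear [17, 3, 17]_4 code can exist. In particular it is not MDS (MDS requires d = n − k + 1 exactly).
Description: the claimed parameters are [17, 3, 17]_4; such a code would be impossible (violates the Singleton bound).


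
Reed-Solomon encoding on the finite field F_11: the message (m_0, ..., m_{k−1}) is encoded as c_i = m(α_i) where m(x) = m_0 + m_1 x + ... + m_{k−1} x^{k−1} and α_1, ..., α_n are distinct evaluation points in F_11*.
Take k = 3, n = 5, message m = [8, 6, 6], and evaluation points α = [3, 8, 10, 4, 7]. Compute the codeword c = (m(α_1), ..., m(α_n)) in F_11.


c = [3, 0, 8, 7, 3]

Message polynomial: m(x) = 8 + 6·x + 6·x^2 (mod 11).
For each evaluation point α_i, compute m(α_i) mod 11:
  α_1 = 3: Horner steps 6 → 2 → 3, so m(3) = 3.
  α_2 = 8: Horner steps 6 → 10 → 0, so m(8) = 0.
  α_3 = 10: Horner steps 6 → 0 → 8, so m(10) = 8.
  α_4 = 4: Horner steps 6 → 8 → 7, so m(4) = 7.
  α_5 = 7: Horner steps 6 → 4 → 3, so m(7) = 3.
Codeword c = [3, 0, 8, 7, 3] ∈ F_11^5.


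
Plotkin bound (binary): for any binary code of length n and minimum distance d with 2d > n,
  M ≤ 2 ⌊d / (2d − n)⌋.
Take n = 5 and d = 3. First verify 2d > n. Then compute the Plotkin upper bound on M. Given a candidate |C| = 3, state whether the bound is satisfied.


Plotkin bound M ≤ 6; given |C| = 3 ≤ bound (satisfied).

Check applicability: 2d = 6, n = 5.
2d − n = 1 > 0, so Plotkin applies.
Compute d/(2d−n) = 3/1 ≈ 3.0000.
⌊d/(2d−n)⌋ = 3.
Plotkin bound: M ≤ 2·3 = 6.
Given |C| = 3, check: satisfied.
This |C| is below the Plotkin bound.


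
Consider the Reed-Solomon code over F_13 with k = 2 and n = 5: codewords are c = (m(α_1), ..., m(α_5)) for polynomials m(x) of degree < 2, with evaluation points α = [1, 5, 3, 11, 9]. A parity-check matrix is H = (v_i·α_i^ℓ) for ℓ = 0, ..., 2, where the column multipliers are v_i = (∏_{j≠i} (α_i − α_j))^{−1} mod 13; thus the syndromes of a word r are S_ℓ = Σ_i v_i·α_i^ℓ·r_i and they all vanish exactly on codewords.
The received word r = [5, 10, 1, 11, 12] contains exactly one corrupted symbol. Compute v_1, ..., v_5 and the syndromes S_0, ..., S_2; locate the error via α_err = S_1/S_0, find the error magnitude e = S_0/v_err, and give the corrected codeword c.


S = (6, 2, 5), error at position 5, error magnitude e = 10, c = [5, 10, 1, 11, 2].

Step 1: column multipliers v_i = (∏_{j≠i}(α_i − α_j))^{−1} mod 13.
  i = 1 (α = 1): (1−5)(1−3)(1−11)(1−9) = (−4)·(−2)·(−10)·(−8) = 640 ≡ 3, so v_1 = 3^{−1} = 9 (mod 13).
  i = 2 (α = 5): (5−1)(5−3)(5−11)(5−9) = 4·2·(−6)·(−4) = 192 ≡ 10, so v_2 = 10^{−1} = 4 (mod 13).
  i = 3 (α = 3): (3−1)(3−5)(3−11)(3−9) = 2·(−2)·(−8)·(−6) = −192 ≡ 3, so v_3 = 3^{−1} = 9 (mod 13).
  i = 4 (α = 11): (11−1)(11−5)(11−3)(11−9) = 10·6·8·2 = 960 ≡ 11, so v_4 = 11^{−1} = 6 (mod 13).
  i = 5 (α = 9): (9−1)(9−5)(9−3)(9−11) = 8·4·6·(−2) = −384 ≡ 6, so v_5 = 6^{−1} = 11 (mod 13).
  v = [9, 4, 9, 6, 11].
Step 2: syndromes of r = [5, 10, 1, 11, 12] (all sums mod 13).
  S_0 = Σ v_i r_i = 9·5 + 4·10 + 9·1 + 6·11 + 11·12 = 292 ≡ 6.
  S_1 = Σ v_i α_i r_i = 9·1·5 + 4·5·10 + 9·3·1 + 6·11·11 + 11·9·12 = 2186 ≡ 2.
  α_i^2 mod 13 = [1, 12, 9, 4, 3].
  S_2 = Σ v_i α_i^2 r_i = 9·1·5 + 4·12·10 + 9·9·1 + 6·4·11 + 11·3·12 = 1266 ≡ 5.
  S = (6, 2, 5) ≠ 0, so r is not a codeword (an error is present).
Step 3: locate the error. For a single error e at position i, S_ℓ = v_i·e·α_i^ℓ, so α_err = S_1/S_0.
  S_0^{−1} = 6^{−1} = 11 (mod 13), so α_err = 2·11 = 22 ≡ 9 = α_5. Error position i = 5.
  Consistency check: S_2/S_1 = 5·7 = 35 ≡ 9 = α_err ✓ (single-error assumption holds).
Step 4: error magnitude e = S_0/v_5 = S_0·∏_{j≠5}(α_5 − α_j) = 6·6 = 36 ≡ 10 (mod 13).
Step 5: correct position 5: c_5 = r_5 − e = 12 − 10 ≡ 2 (mod 13). Hence c = [5, 10, 1, 11, 2].
  Check: interpolating c through the α_i gives m(x) = 7 + 11·x (degree < 2) with m(α_i) = c_i for every i, so c is indeed a codeword.


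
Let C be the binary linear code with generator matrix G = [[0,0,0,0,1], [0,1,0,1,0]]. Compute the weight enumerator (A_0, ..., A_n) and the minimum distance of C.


Weight distribution: A_0 = 1, A_1 = 1, A_2 = 1, A_3 = 1. Minimum distance d = 1.

Enumerate all 2^2 = 4 messages m ∈ F_2^2.
For each, compute codeword c = mG in F_2^5, then tally its weight.
  m = 00 → c = 00000, weight = 0.
  m = 10 → c = 00001, weight = 1.
  m = 01 → c = 01010, weight = 2.
  m = 11 → c = 01011, weight = 3.
Tally weights:
  weight 0: 1 codewords.
  weight 1: 1 codewords.
  weight 2: 1 codewords.
  weight 3: 1 codewords.
Minimum distance d = smallest w > 0 with A_w > 0 = 1.
Sanity: Σ A_w = 4 = 2^2 = 4 ✓.


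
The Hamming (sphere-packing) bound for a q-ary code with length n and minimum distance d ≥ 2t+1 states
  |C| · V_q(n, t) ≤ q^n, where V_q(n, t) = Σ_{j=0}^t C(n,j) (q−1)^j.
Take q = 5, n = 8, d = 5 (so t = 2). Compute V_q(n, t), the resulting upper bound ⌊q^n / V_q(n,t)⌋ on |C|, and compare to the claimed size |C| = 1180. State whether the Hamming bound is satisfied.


V_q(n, t) = 481, q^n = 390625, Hamming bound = 812, |C| = 1180 > bound (violated).

Step 1: Compute V_q(n, t) = Σ_{j=0}^2 C(n, j) (q−1)^j.
  j = 0: C(8,0)·(4)^0 = 1·1 = 1.
  j = 1: C(8,1)·(4)^1 = 8·4 = 32.
  j = 2: C(8,2)·(4)^2 = 28·16 = 448.
  V_q(n, t) = 1 + 32 + 448 = 481.
Step 2: q^n = 5^8 = 390625.
Step 3: Hamming bound ⌊q^n / V_q(n,t)⌋ = ⌊390625/481⌋ = 812.
Step 4: Compare |C| = 1180 to 812: violated.
The claimed |C| lies above the Hamming bound, so no 5-ary code of length 8 with d ≥ 5 can have 1180 codewords.


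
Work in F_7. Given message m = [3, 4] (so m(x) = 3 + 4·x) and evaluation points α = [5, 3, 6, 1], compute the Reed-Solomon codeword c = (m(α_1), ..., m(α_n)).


c = [2, 1, 6, 0]

Message polynomial: m(x) = 3 + 4·x (mod 7).
For each evaluation point α_i, compute m(α_i) mod 7:
  α_1 = 5: Horner steps 4 → 2, so m(5) = 2.
  α_2 = 3: Horner steps 4 → 1, so m(3) = 1.
  α_3 = 6: Horner steps 4 → 6, so m(6) = 6.
  α_4 = 1: Horner steps 4 → 0, so m(1) = 0.
Codeword c = [2, 1, 6, 0] ∈ F_7^4.


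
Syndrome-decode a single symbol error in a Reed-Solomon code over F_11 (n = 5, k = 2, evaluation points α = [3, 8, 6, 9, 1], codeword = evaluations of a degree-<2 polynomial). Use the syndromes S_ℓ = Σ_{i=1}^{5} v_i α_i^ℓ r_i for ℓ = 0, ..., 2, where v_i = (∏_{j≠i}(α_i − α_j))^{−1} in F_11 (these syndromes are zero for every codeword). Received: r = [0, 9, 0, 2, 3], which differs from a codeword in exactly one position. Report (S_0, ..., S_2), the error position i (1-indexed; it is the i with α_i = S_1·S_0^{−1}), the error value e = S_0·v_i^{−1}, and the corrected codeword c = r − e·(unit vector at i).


S = (5, 8, 4), error at position 3, error magnitude e = 10, c = [0, 9, 1, 2, 3].

Step 1: column multipliers v_i = (∏_{j≠i}(α_i − α_j))^{−1} mod 11.
  i = 1 (α = 3): (3−8)(3−6)(3−9)(3−1) = (−5)·(−3)·(−6)·2 = −180 ≡ 7, so v_1 = 7^{−1} = 8 (mod 11).
  i = 2 (α = 8): (8−3)(8−6)(8−9)(8−1) = 5·2·(−1)·7 = −70 ≡ 7, so v_2 = 7^{−1} = 8 (mod 11).
  i = 3 (α = 6): (6−3)(6−8)(6−9)(6−1) = 3·(−2)·(−3)·5 = 90 ≡ 2, so v_3 = 2^{−1} = 6 (mod 11).
  i = 4 (α = 9): (9−3)(9−8)(9−6)(9−1) = 6·1·3·8 = 144 ≡ 1, so v_4 = 1^{−1} = 1 (mod 11).
  i = 5 (α = 1): (1−3)(1−8)(1−6)(1−9) = (−2)·(−7)·(−5)·(−8) = 560 ≡ 10, so v_5 = 10^{−1} = 10 (mod 11).
  v = [8, 8, 6, 1, 10].
Step 2: syndromes of r = [0, 9, 0, 2, 3] (all sums mod 11).
  S_0 = Σ v_i r_i = 8·0 + 8·9 + 6·0 + 1·2 + 10·3 = 104 ≡ 5.
  S_1 = Σ v_i α_i r_i = 8·3·0 + 8·8·9 + 6·6·0 + 1·9·2 + 10·1·3 = 624 ≡ 8.
  α_i^2 mod 11 = [9, 9, 3, 4, 1].
  S_2 = Σ v_i α_i^2 r_i = 8·9·0 + 8·9·9 + 6·3·0 + 1·4·2 + 10·1·3 = 686 ≡ 4.
  S = (5, 8, 4) ≠ 0, so r is not a codeword (an error is present).
Step 3: locate the error. For a single error e at position i, S_ℓ = v_i·e·α_i^ℓ, so α_err = S_1/S_0.
  S_0^{−1} = 5^{−1} = 9 (mod 11), so α_err = 8·9 = 72 ≡ 6 = α_3. Error position i = 3.
  Consistency check: S_2/S_1 = 4·7 = 28 ≡ 6 = α_err ✓ (single-error assumption holds).
Step 4: error magnitude e = S_0/v_3 = S_0·∏_{j≠3}(α_3 − α_j) = 5·2 = 10 ≡ 10 (mod 11).
Step 5: correct position 3: c_3 = r_3 − e = 0 − 10 ≡ 1 (mod 11). Hence c = [0, 9, 1, 2, 3].
  Check: interpolating c through the α_i gives m(x) = 10 + 4·x (degree < 2) with m(α_i) = c_i for every i, so c is indeed a codeword.


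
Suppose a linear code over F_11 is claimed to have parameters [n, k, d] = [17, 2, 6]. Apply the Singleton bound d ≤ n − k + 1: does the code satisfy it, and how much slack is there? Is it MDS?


Singleton RHS = n − k + 1 = 16, slack = 10, bound satisfied, not MDS.

Singleton bound: d ≤ n − k + 1.
Here n = 17, k = 2, so n − k + 1 = 16.
Given d = 6, check d ≤ 16: YES.
Slack = (n − k + 1) − d = 10.
The code is NOT MDS (slack = 10 > 0).
Description: the claimed parameters are [17, 2, 6]_11; such a code would be non-MDS.


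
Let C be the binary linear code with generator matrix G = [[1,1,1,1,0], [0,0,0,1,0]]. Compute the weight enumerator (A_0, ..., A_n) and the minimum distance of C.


Weight distribution: A_0 = 1, A_1 = 1, A_3 = 1, A_4 = 1. Minimum distance d = 1.

Enumerate all 2^2 = 4 messages m ∈ F_2^2.
For each, compute codeword c = mG in F_2^5, then tally its weight.
  m = 00 → c = 00000, weight = 0.
  m = 10 → c = 11110, weight = 4.
  m = 01 → c = 00010, weight = 1.
  m = 11 → c = 11100, weight = 3.
Tally weights:
  weight 0: 1 codewords.
  weight 1: 1 codewords.
  weight 3: 1 codewords.
  weight 4: 1 codewords.
Minimum distance d = smallest w > 0 with A_w > 0 = 1.
Sanity: Σ A_w = 4 = 2^2 = 4 ✓.


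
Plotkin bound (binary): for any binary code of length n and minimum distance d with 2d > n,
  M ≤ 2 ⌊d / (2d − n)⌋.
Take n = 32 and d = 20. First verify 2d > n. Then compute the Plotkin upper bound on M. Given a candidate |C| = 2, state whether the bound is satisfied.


Plotkin bound M ≤ 4; given |C| = 2 ≤ bound (satisfied).

Check applicability: 2d = 40, n = 32.
2d − n = 8 > 0, so Plotkin applies.
Compute d/(2d−n) = 20/8 ≈ 2.5000.
⌊d/(2d−n)⌋ = 2.
Plotkin bound: M ≤ 2·2 = 4.
Given |C| = 2, check: satisfied.
This |C| is below the Plotkin bound.


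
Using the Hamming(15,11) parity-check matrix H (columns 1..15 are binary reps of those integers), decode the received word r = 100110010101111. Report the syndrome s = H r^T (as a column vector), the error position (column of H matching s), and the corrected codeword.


s = (0, 0, 1, 0)^T, error position = 2, corrected codeword c = 110110010101111

Compute s = H r^T mod 2 one row at a time:
  s_1 = 1 + 0 + 1 + 0 + 1 + 1 + 1 + 1 = 6 ≡ 0 (mod 2).
  s_2 = 1 + 1 + 0 + 0 + 1 + 1 + 1 + 1 = 6 ≡ 0 (mod 2).
  s_3 = 0 + 0 + 0 + 0 + 1 + 0 + 1 + 1 = 3 ≡ 1 (mod 2).
  s_4 = 1 + 0 + 1 + 0 + 0 + 0 + 1 + 1 = 4 ≡ 0 (mod 2).
s = (0, 0, 1, 0)^T — this equals column 2 of H (binary 0010), so error is at position 2.
Correct: flip bit 2 of r = 100110010101111 to get c = 110110010101111.


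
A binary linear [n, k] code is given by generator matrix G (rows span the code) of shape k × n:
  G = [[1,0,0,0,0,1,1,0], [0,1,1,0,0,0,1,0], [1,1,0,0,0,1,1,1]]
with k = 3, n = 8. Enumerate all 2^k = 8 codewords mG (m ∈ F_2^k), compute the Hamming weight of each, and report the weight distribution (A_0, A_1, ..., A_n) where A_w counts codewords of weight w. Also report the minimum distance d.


Weight distribution: A_0 = 1, A_2 = 1, A_3 = 3, A_4 = 2, A_5 = 1. Minimum distance d = 2.

Enumerate all 2^3 = 8 messages m ∈ F_2^3.
For each, compute codeword c = mG in F_2^8, then tally its weight.
  m = 000 → c = 00000000, weight = 0.
  m = 100 → c = 10000110, weight = 3.
  m = 010 → c = 01100010, weight = 3.
  m = 110 → c = 11100100, weight = 4.
  m = 001 → c = 11000111, weight = 5.
  m = 101 → c = 01000001, weight = 2.
  m = 011 → c = 10100101, weight = 4.
  m = 111 → c = 00100011, weight = 3.
Tally weights:
  weight 0: 1 codewords.
  weight 2: 1 codewords.
  weight 3: 3 codewords.
  weight 4: 2 codewords.
  weight 5: 1 codewords.
Minimum distance d = smallest w > 0 with A_w > 0 = 2.
Sanity: Σ A_w = 8 = 2^3 = 8 ✓.


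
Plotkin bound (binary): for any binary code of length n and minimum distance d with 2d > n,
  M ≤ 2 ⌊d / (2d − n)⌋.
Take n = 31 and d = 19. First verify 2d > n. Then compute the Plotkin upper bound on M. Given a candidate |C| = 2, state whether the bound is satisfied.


Plotkin bound M ≤ 4; given |C| = 2 ≤ bound (satisfied).

Check applicability: 2d = 38, n = 31.
2d − n = 7 > 0, so Plotkin applies.
Compute d/(2d−n) = 19/7 ≈ 2.7143.
⌊d/(2d−n)⌋ = 2.
Plotkin bound: M ≤ 2·2 = 4.
Given |C| = 2, check: satisfied.
This |C| is below the Plotkin bound.


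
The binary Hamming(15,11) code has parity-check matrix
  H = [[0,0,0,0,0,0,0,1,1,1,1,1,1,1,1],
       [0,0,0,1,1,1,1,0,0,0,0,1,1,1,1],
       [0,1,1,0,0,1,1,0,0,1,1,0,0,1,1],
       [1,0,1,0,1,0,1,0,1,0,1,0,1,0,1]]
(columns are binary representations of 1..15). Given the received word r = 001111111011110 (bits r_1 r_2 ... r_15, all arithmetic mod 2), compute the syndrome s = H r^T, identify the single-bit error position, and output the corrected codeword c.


s = (0, 1, 1, 0)^T, error position = 6, corrected codeword c = 001110111011110

Compute s = H r^T mod 2 one row at a time:
  s_1 = 1 + 1 + 0 + 1 + 1 + 1 + 1 + 0 = 6 ≡ 0 (mod 2).
  s_2 = 1 + 1 + 1 + 1 + 1 + 1 + 1 + 0 = 7 ≡ 1 (mod 2).
  s_3 = 0 + 1 + 1 + 1 + 0 + 1 + 1 + 0 = 5 ≡ 1 (mod 2).
  s_4 = 0 + 1 + 1 + 1 + 1 + 1 + 1 + 0 = 6 ≡ 0 (mod 2).
s = (0, 1, 1, 0)^T — this equals column 6 of H (binary 0110), so error is at position 6.
Correct: flip bit 6 of r = 001111111011110 to get c = 001110111011110.


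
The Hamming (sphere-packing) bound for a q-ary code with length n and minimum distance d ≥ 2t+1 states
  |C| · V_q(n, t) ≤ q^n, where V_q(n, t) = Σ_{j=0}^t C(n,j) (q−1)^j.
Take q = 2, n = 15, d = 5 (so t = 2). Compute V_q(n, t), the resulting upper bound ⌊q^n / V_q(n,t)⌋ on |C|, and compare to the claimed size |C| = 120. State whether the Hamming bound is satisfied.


V_q(n, t) = 121, q^n = 32768, Hamming bound = 270, |C| = 120 ≤ bound (satisfied).

Step 1: Compute V_q(n, t) = Σ_{j=0}^2 C(n, j) (q−1)^j.
  j = 0: C(15,0)·(1)^0 = 1·1 = 1.
  j = 1: C(15,1)·(1)^1 = 15·1 = 15.
  j = 2: C(15,2)·(1)^2 = 105·1 = 105.
  V_q(n, t) = 1 + 15 + 105 = 121.
Step 2: q^n = 2^15 = 32768.
Step 3: Hamming bound ⌊q^n / V_q(n,t)⌋ = ⌊32768/121⌋ = 270.
Step 4: Compare |C| = 120 to 270: satisfied.
The claimed |C| lies below the Hamming bound.


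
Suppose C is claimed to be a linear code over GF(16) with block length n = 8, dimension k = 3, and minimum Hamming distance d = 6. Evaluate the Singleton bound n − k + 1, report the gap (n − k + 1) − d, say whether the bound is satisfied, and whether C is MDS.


Singleton RHS = n − k + 1 = 6, slack = 0, bound satisfied, MDS.

Singleton bound: d ≤ n − k + 1.
Here n = 8, k = 3, so n − k + 1 = 6.
Given d = 6, check d ≤ 6: YES.
Slack = (n − k + 1) − d = 0.
The code is MDS (slack = 0).
Description: the claimed parameters are [8, 3, 6]_16; such a code would be MDS (meets Singleton bound).


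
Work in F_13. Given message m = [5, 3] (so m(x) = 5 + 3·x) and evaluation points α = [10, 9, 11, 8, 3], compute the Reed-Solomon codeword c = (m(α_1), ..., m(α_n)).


c = [9, 6, 12, 3, 1]

Message polynomial: m(x) = 5 + 3·x (mod 13).
For each evaluation point α_i, compute m(α_i) mod 13:
  α_1 = 10: Horner steps 3 → 9, so m(10) = 9.
  α_2 = 9: Horner steps 3 → 6, so m(9) = 6.
  α_3 = 11: Horner steps 3 → 12, so m(11) = 12.
  α_4 = 8: Horner steps 3 → 3, so m(8) = 3.
  α_5 = 3: Horner steps 3 → 1, so m(3) = 1.
Codeword c = [9, 6, 12, 3, 1] ∈ F_13^5.


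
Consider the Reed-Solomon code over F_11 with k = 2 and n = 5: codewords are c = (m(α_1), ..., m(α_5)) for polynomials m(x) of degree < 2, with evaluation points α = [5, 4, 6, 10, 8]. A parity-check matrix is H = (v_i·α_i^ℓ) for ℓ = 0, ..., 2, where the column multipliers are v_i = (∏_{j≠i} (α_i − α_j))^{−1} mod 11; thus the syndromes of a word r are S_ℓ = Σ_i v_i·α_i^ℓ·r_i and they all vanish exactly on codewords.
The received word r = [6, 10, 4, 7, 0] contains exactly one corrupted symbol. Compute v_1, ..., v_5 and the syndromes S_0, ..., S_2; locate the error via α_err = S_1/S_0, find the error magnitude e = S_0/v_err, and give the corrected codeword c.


S = (6, 2, 8), error at position 2, error magnitude e = 2, c = [6, 8, 4, 7, 0].

Step 1: column multipliers v_i = (∏_{j≠i}(α_i − α_j))^{−1} mod 11.
  i = 1 (α = 5): (5−4)(5−6)(5−10)(5−8) = 1·(−1)·(−5)·(−3) = −15 ≡ 7, so v_1 = 7^{−1} = 8 (mod 11).
  i = 2 (α = 4): (4−5)(4−6)(4−10)(4−8) = (−1)·(−2)·(−6)·(−4) = 48 ≡ 4, so v_2 = 4^{−1} = 3 (mod 11).
  i = 3 (α = 6): (6−5)(6−4)(6−10)(6−8) = 1·2·(−4)·(−2) = 16 ≡ 5, so v_3 = 5^{−1} = 9 (mod 11).
  i = 4 (α = 10): (10−5)(10−4)(10−6)(10−8) = 5·6·4·2 = 240 ≡ 9, so v_4 = 9^{−1} = 5 (mod 11).
  i = 5 (α = 8): (8−5)(8−4)(8−6)(8−10) = 3·4·2·(−2) = −48 ≡ 7, so v_5 = 7^{−1} = 8 (mod 11).
  v = [8, 3, 9, 5, 8].
Step 2: syndromes of r = [6, 10, 4, 7, 0] (all sums mod 11).
  S_0 = Σ v_i r_i = 8·6 + 3·10 + 9·4 + 5·7 + 8·0 = 149 ≡ 6.
  S_1 = Σ v_i α_i r_i = 8·5·6 + 3·4·10 + 9·6·4 + 5·10·7 + 8·8·0 = 926 ≡ 2.
  α_i^2 mod 11 = [3, 5, 3, 1, 9].
  S_2 = Σ v_i α_i^2 r_i = 8·3·6 + 3·5·10 + 9·3·4 + 5·1·7 + 8·9·0 = 437 ≡ 8.
  S = (6, 2, 8) ≠ 0, so r is not a codeword (an error is present).
Step 3: locate the error. For a single error e at position i, S_ℓ = v_i·e·α_i^ℓ, so α_err = S_1/S_0.
  S_0^{−1} = 6^{−1} = 2 (mod 11), so α_err = 2·2 = 4 ≡ 4 = α_2. Error position i = 2.
  Consistency check: S_2/S_1 = 8·6 = 48 ≡ 4 = α_err ✓ (single-error assumption holds).
Step 4: error magnitude e = S_0/v_2 = S_0·∏_{j≠2}(α_2 − α_j) = 6·4 = 24 ≡ 2 (mod 11).
Step 5: correct position 2: c_2 = r_2 − e = 10 − 2 ≡ 8 (mod 11). Hence c = [6, 8, 4, 7, 0].
  Check: interpolating c through the α_i gives m(x) = 5 + 9·x (degree < 2) with m(α_i) = c_i for every i, so c is indeed a codeword.


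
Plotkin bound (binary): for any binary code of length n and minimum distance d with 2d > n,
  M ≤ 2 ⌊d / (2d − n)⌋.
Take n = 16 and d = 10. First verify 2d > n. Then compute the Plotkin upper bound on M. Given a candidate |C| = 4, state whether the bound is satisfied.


Plotkin bound M ≤ 4; given |C| = 4 ≤ bound (satisfied).

Check applicability: 2d = 20, n = 16.
2d − n = 4 > 0, so Plotkin applies.
Compute d/(2d−n) = 10/4 ≈ 2.5000.
⌊d/(2d−n)⌋ = 2.
Plotkin bound: M ≤ 2·2 = 4.
Given |C| = 4, check: satisfied.
This |C| is at the Plotkin bound.


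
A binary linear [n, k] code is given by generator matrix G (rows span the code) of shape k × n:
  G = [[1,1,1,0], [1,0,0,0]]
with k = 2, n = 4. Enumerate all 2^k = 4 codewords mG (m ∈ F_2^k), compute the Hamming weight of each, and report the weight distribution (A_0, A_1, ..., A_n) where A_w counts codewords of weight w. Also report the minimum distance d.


Weight distribution: A_0 = 1, A_1 = 1, A_2 = 1, A_3 = 1. Minimum distance d = 1.

Enumerate all 2^2 = 4 messages m ∈ F_2^2.
For each, compute codeword c = mG in F_2^4, then tally its weight.
  m = 00 → c = 0000, weight = 0.
  m = 10 → c = 1110, weight = 3.
  m = 01 → c = 1000, weight = 1.
  m = 11 → c = 0110, weight = 2.
Tally weights:
  weight 0: 1 codewords.
  weight 1: 1 codewords.
  weight 2: 1 codewords.
  weight 3: 1 codewords.
Minimum distance d = smallest w > 0 with A_w > 0 = 1.
Sanity: Σ A_w = 4 = 2^2 = 4 ✓.


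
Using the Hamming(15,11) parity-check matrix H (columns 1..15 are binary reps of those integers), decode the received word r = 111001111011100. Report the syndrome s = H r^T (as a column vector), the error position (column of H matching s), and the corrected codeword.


s = (1, 0, 1, 0)^T, error position = 10, corrected codeword c = 111001111111100

Compute s = H r^T mod 2 one row at a time:
  s_1 = 1 + 1 + 0 + 1 + 1 + 1 + 0 + 0 = 5 ≡ 1 (mod 2).
  s_2 = 0 + 0 + 1 + 1 + 1 + 1 + 0 + 0 = 4 ≡ 0 (mod 2).
  s_3 = 1 + 1 + 1 + 1 + 0 + 1 + 0 + 0 = 5 ≡ 1 (mod 2).
  s_4 = 1 + 1 + 0 + 1 + 1 + 1 + 1 + 0 = 6 ≡ 0 (mod 2).
s = (1, 0, 1, 0)^T — this equals column 10 of H (binary 1010), so error is at position 10.
Correct: flip bit 10 of r = 111001111011100 to get c = 111001111111100.


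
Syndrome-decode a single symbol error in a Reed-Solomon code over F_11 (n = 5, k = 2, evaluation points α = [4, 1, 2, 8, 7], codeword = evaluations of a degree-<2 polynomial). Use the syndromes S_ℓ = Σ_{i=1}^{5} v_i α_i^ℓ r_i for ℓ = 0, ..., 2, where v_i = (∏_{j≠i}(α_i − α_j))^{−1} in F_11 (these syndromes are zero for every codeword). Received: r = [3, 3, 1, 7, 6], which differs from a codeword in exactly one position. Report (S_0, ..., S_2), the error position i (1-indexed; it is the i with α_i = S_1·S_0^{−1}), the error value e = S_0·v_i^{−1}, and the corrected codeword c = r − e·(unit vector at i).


S = (5, 5, 5), error at position 2, error magnitude e = 3, c = [3, 0, 1, 7, 6].

Step 1: column multipliers v_i = (∏_{j≠i}(α_i − α_j))^{−1} mod 11.
  i = 1 (α = 4): (4−1)(4−2)(4−8)(4−7) = 3·2·(−4)·(−3) = 72 ≡ 6, so v_1 = 6^{−1} = 2 (mod 11).
  i = 2 (α = 1): (1−4)(1−2)(1−8)(1−7) = (−3)·(−1)·(−7)·(−6) = 126 ≡ 5, so v_2 = 5^{−1} = 9 (mod 11).
  i = 3 (α = 2): (2−4)(2−1)(2−8)(2−7) = (−2)·1·(−6)·(−5) = −60 ≡ 6, so v_3 = 6^{−1} = 2 (mod 11).
  i = 4 (α = 8): (8−4)(8−1)(8−2)(8−7) = 4·7·6·1 = 168 ≡ 3, so v_4 = 3^{−1} = 4 (mod 11).
  i = 5 (α = 7): (7−4)(7−1)(7−2)(7−8) = 3·6·5·(−1) = −90 ≡ 9, so v_5 = 9^{−1} = 5 (mod 11).
  v = [2, 9, 2, 4, 5].
Step 2: syndromes of r = [3, 3, 1, 7, 6] (all sums mod 11).
  S_0 = Σ v_i r_i = 2·3 + 9·3 + 2·1 + 4·7 + 5·6 = 93 ≡ 5.
  S_1 = Σ v_i α_i r_i = 2·4·3 + 9·1·3 + 2·2·1 + 4·8·7 + 5·7·6 = 489 ≡ 5.
  α_i^2 mod 11 = [5, 1, 4, 9, 5].
  S_2 = Σ v_i α_i^2 r_i = 2·5·3 + 9·1·3 + 2·4·1 + 4·9·7 + 5·5·6 = 467 ≡ 5.
  S = (5, 5, 5) ≠ 0, so r is not a codeword (an error is present).
Step 3: locate the error. For a single error e at position i, S_ℓ = v_i·e·α_i^ℓ, so α_err = S_1/S_0.
  S_0^{−1} = 5^{−1} = 9 (mod 11), so α_err = 5·9 = 45 ≡ 1 = α_2. Error position i = 2.
  Consistency check: S_2/S_1 = 5·9 = 45 ≡ 1 = α_err ✓ (single-error assumption holds).
Step 4: error magnitude e = S_0/v_2 = S_0·∏_{j≠2}(α_2 − α_j) = 5·5 = 25 ≡ 3 (mod 11).
Step 5: correct position 2: c_2 = r_2 − e = 3 − 3 ≡ 0 (mod 11). Hence c = [3, 0, 1, 7, 6].
  Check: interpolating c through the α_i gives m(x) = 10 + 1·x (degree < 2) with m(α_i) = c_i for every i, so c is indeed a codeword.


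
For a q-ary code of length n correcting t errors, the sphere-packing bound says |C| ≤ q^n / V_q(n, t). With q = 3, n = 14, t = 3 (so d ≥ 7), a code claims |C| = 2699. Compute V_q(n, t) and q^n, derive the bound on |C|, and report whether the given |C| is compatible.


V_q(n, t) = 3305, q^n = 4782969, Hamming bound = 1447, |C| = 2699 > bound (violated).

Step 1: Compute V_q(n, t) = Σ_{j=0}^3 C(n, j) (q−1)^j.
  j = 0: C(14,0)·(2)^0 = 1·1 = 1.
  j = 1: C(14,1)·(2)^1 = 14·2 = 28.
  j = 2: C(14,2)·(2)^2 = 91·4 = 364.
  j = 3: C(14,3)·(2)^3 = 364·8 = 2912.
  V_q(n, t) = 1 + 28 + 364 + 2912 = 3305.
Step 2: q^n = 3^14 = 4782969.
Step 3: Hamming bound ⌊q^n / V_q(n,t)⌋ = ⌊4782969/3305⌋ = 1447.
Step 4: Compare |C| = 2699 to 1447: violated.
The claimed |C| lies above the Hamming bound, so no 3-ary code of length 14 with d ≥ 7 can have 2699 codewords.


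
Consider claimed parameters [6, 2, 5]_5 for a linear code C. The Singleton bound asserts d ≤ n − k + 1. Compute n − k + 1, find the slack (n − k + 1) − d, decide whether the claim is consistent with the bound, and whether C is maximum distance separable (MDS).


Singleton RHS = n − k + 1 = 5, slack = 0, bound satisfied, MDS.

Singleton bound: d ≤ n − k + 1.
Here n = 6, k = 2, so n − k + 1 = 5.
Given d = 5, check d ≤ 5: YES.
Slack = (n − k + 1) − d = 0.
The code is MDS (slack = 0).
Description: the claimed parameters are [6, 2, 5]_5; such a code would be MDS (meets Singleton bound).


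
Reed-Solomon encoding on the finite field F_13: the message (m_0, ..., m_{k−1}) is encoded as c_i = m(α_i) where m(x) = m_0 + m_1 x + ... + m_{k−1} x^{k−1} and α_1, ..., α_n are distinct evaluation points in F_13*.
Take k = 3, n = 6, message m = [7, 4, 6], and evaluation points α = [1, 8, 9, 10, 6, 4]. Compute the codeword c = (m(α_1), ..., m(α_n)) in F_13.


c = [4, 7, 9, 10, 0, 2]

Message polynomial: m(x) = 7 + 4·x + 6·x^2 (mod 13).
For each evaluation point α_i, compute m(α_i) mod 13:
  α_1 = 1: Horner steps 6 → 10 → 4, so m(1) = 4.
  α_2 = 8: Horner steps 6 → 0 → 7, so m(8) = 7.
  α_3 = 9: Horner steps 6 → 6 → 9, so m(9) = 9.
  α_4 = 10: Horner steps 6 → 12 → 10, so m(10) = 10.
  α_5 = 6: Horner steps 6 → 1 → 0, so m(6) = 0.
  α_6 = 4: Horner steps 6 → 2 → 2, so m(4) = 2.
Codeword c = [4, 7, 9, 10, 0, 2] ∈ F_13^6.
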